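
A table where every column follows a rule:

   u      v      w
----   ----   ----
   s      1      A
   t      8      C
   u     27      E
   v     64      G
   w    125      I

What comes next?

Column u goes s, t, u, v, w → x (letters move forward 1 place in the alphabet).
Column v: 1, 8, 27, 64, 125 → 216 (perfect cubes: 1³, 2³, 3³, …).
Column w: letters move forward 2 places in the alphabet; A, C, E, G, I → K.
So the next line is x  216  K.

x  216  K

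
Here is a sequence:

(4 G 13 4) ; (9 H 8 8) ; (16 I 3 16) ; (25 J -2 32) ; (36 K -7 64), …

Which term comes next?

(49 L -12 128)

First coordinate — perfect squares: 2², 3², 4², …: 4, 9, 16, 25, 36 → 49.
For the letter, letters move forward 1 place in the alphabet: G, H, I, J, K → L.
Third coordinate: −5 each step, so 13, 8, 3, -2, -7 → -12.
Fourth coordinate: ×2 each step; 4, 8, 16, 32, 64 → 128.
Putting it together: (49 L -12 128).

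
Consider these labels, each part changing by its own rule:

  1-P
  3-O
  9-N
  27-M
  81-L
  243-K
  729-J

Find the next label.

2187-I

First component — ×3 each step: 1, 3, 9, 27, 81, 243, 729 → 2187.
Letter goes P, O, N, M, L, K, J → I (letters move back 1 place in the alphabet).
Combining the parts gives 2187-I.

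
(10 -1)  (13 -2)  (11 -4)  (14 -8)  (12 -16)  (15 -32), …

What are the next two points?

First value: alternating steps +3, −2, +3, −2, …; 10, 13, 11, 14, 12, 15 → 13 → 16.
For the second value, ×2 each step: -1, -2, -4, -8, -16, -32 → -64 → -128.
Putting the parts together: (13 -64) and then (16 -128).

(13 -64), (16 -128)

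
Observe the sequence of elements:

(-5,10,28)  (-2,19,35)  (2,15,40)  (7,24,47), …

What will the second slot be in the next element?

Second slot: alternating steps +9, −4, +9, −4, …, so 10, 19, 15, 24 → 20.

20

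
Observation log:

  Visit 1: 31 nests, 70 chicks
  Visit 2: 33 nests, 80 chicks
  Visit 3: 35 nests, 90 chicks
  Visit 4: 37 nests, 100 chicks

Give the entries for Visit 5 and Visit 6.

Nests: +2 each step; 31, 33, 35, 37 → 39 → 41.
For the chicks, +10 each step: 70, 80, 90, 100 → 110 → 120.
So the next two records are 39 nests, 110 chicks and 41 nests, 120 chicks.

39 nests, 110 chicks; 41 nests, 120 chicks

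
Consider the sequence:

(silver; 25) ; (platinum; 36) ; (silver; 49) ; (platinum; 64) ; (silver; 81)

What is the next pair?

For the metal, alternates silver ↔ platinum: silver, platinum, silver, platinum, silver → platinum.
Second value: perfect squares: 5², 6², 7², …; 25, 36, 49, 64, 81 → 100.
So the next pair is (platinum; 100).

(platinum; 100)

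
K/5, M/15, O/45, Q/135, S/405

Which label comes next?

U/1215

Letter: letters move forward 2 places in the alphabet; K, M, O, Q, S → U.
Second component: 5, 15, 45, 135, 405 → 1215 (×3 each step).
So the next label is U/1215.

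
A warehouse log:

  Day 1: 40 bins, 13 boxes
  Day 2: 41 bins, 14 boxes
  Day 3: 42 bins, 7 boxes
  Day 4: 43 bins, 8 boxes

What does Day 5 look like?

Bins goes 40, 41, 42, 43 → 44 (+1 each step).
Boxes goes 13, 14, 7, 8 → 1 (alternating steps +1, −7, +1, −7, …).
Combining the parts gives 44 bins, 1 boxes.

44 bins, 1 boxes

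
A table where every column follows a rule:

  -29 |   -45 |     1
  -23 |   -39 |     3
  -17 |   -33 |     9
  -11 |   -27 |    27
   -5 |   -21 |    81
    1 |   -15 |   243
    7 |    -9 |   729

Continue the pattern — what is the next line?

For the first component, +6 each step: -29, -23, -17, -11, -5, 1, 7 → 13.
Second component — +6 each step: -45, -39, -33, -27, -21, -15, -9 → -3.
Third component: ×3 each step; 1, 3, 9, 27, 81, 243, 729 → 2187.
So the next line is 13  -3  2187.

13  -3  2187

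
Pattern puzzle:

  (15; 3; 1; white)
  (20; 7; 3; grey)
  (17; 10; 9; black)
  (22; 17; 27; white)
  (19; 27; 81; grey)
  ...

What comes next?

(24; 44; 243; black)

First coordinate: 15, 20, 17, 22, 19 → 24 (alternating steps +5, −3, +5, −3, …).
Second coordinate: each term is the sum of the two before it, so 3, 7, 10, 17, 27 → 44.
Third coordinate — ×3 each step: 1, 3, 9, 27, 81 → 243.
Shade: white, grey, black, white, grey → black (repeats white → grey → black).
Putting it together: (24; 44; 243; black).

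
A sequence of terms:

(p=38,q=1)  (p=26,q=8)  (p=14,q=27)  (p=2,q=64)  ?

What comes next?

P goes 38, 26, 14, 2 → -10 (−12 each step).
Q: 1, 8, 27, 64 → 125 (perfect cubes: 1³, 2³, 3³, …).
So the next term is (p=-10,q=125).

(p=-10,q=125)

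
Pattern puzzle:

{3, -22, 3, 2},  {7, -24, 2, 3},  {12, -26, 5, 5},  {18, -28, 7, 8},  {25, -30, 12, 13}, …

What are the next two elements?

First entry: differences are 4, 5, 6, … (increasing by 1 each time), so 3, 7, 12, 18, 25 → 33 → 42.
Second entry: -22, -24, -26, -28, -30 → -32 → -34 (−2 each step).
Third entry: 3, 2, 5, 7, 12 → 19 → 31 (each term is the sum of the two before it).
For the fourth entry, each term is the sum of the two before it: 2, 3, 5, 8, 13 → 21 → 34.
So the next two elements are {33, -32, 19, 21} and {42, -34, 31, 34}.

{33, -32, 19, 21}, {42, -34, 31, 34}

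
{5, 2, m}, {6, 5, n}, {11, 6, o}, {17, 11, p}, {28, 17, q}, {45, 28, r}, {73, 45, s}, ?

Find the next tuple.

{118, 73, t}

First slot: each term is the sum of the two before it, so 5, 6, 11, 17, 28, 45, 73 → 118.
For the second slot, always the previous value of the first slot: 2, 5, 6, 11, 17, 28, 45 → 73.
Letter: letters move forward 1 place in the alphabet; m, n, o, p, q, r, s → t.
So the next tuple is {118, 73, t}.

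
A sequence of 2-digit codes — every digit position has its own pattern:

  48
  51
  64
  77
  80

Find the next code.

93

First digit: +1 each step, mod 10, so 4, 5, 6, 7, 8 → 9.
Second digit: +3 each step, mod 10; 8, 1, 4, 7, 0 → 3.
Putting it together: 93.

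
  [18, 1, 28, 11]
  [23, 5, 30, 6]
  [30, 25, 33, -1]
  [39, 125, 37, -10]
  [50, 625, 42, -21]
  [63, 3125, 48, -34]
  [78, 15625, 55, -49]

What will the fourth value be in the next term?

First value: differences are 5, 7, 9, … (increasing by 2 each time); 18, 23, 30, 39, 50, 63, 78 → 95.
Fourth value: together with the first value always sums to 29; 11, 6, -1, -10, -21, -34, -49 → -66.

-66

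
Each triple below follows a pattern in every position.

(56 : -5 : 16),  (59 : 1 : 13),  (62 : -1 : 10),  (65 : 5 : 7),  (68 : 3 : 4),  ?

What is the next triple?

First component — +3 each step: 56, 59, 62, 65, 68 → 71.
Second component goes -5, 1, -1, 5, 3 → 9 (alternating steps +6, −2, +6, −2, …).
Third component: together with the first component always sums to 72; 16, 13, 10, 7, 4 → 1.
Putting it together: (71 : 9 : 1).

(71 : 9 : 1)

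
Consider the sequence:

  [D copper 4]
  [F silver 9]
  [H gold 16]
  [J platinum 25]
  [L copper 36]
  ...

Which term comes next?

[N silver 49]

Letter: letters move forward 2 places in the alphabet, so D, F, H, J, L → N.
Metal — repeats copper → silver → gold → platinum: copper, silver, gold, platinum, copper → silver.
For the third component, perfect squares: 2², 3², 4², …: 4, 9, 16, 25, 36 → 49.
So the next term is [N silver 49].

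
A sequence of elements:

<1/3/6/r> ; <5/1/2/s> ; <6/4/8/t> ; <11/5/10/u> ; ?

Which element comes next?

<17/9/18/v>

First value: 1, 5, 6, 11 → 17 (each term is the sum of the two before it).
Second value — each term is the sum of the two before it: 3, 1, 4, 5 → 9.
Third value goes 6, 2, 8, 10 → 18 (always 2 × the second value).
For the letter, letters move forward 1 place in the alphabet: r, s, t, u → v.
Putting it together: <17/9/18/v>.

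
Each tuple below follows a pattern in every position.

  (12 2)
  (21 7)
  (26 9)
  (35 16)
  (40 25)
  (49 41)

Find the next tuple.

(54 66)

For the first component, alternating steps +9, +5, +9, +5, …: 12, 21, 26, 35, 40, 49 → 54.
Second component: each term is the sum of the two before it; 2, 7, 9, 16, 25, 41 → 66.
So the next tuple is (54 66).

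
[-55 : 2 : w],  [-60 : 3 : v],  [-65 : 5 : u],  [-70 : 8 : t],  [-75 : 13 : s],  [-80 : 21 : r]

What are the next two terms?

First value: −5 each step, so -55, -60, -65, -70, -75, -80 → -85 → -90.
Second value goes 2, 3, 5, 8, 13, 21 → 34 → 55 (each term is the sum of the two before it).
Letter: letters move back 1 place in the alphabet; w, v, u, t, s, r → q → p.
So the next two terms are [-85 : 34 : q] and [-90 : 55 : p].

[-85 : 34 : q], [-90 : 55 : p]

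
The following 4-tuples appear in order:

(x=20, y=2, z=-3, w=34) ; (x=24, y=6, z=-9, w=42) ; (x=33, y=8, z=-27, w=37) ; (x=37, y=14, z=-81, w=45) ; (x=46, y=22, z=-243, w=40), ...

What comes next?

(x=50, y=36, z=-729, w=48)

For the x, alternating steps +4, +9, +4, +9, …: 20, 24, 33, 37, 46 → 50.
Y goes 2, 6, 8, 14, 22 → 36 (each term is the sum of the two before it).
Z — ×3 each step: -3, -9, -27, -81, -243 → -729.
W: alternating steps +8, −5, +8, −5, …; 34, 42, 37, 45, 40 → 48.
Combining the parts gives (x=50, y=36, z=-729, w=48).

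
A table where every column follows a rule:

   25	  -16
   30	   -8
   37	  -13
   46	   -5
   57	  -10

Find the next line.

First component goes 25, 30, 37, 46, 57 → 70 (differences are 5, 7, 9, … (increasing by 2 each time)).
Second component: alternating steps +8, −5, +8, −5, …; -16, -8, -13, -5, -10 → -2.
Putting it together: 70  -2.

70  -2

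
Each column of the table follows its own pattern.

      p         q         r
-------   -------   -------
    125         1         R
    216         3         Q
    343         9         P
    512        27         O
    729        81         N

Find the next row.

1000  243  M

Column p: 125, 216, 343, 512, 729 → 1000 (perfect cubes: 5³, 6³, 7³, …).
Column q goes 1, 3, 9, 27, 81 → 243 (×3 each step).
Column r goes R, Q, P, O, N → M (letters move back 1 place in the alphabet).
So the next row is 1000  243  M.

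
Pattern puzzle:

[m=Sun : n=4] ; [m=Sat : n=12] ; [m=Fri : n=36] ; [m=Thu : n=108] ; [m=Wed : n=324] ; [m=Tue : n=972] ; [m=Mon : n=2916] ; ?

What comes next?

[m=Sun : n=8748]

M — runs backward through the weekdays Mon→Sun: Sun, Sat, Fri, Thu, Wed, Tue, Mon → Sun.
N: ×3 each step, so 4, 12, 36, 108, 324, 972, 2916 → 8748.
So the next point is [m=Sun : n=8748].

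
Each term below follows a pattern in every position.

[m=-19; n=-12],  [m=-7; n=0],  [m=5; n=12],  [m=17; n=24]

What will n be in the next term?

M: +12 each step; -19, -7, 5, 17 → 29.
N — always 7 more than the m: -12, 0, 12, 24 → 36.

36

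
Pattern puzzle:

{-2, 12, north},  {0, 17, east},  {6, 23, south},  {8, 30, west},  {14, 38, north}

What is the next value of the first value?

16

For the first value, alternating steps +2, +6, +2, +6, …: -2, 0, 6, 8, 14 → 16.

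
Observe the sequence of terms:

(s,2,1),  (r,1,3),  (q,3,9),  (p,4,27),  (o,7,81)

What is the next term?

Letter: s, r, q, p, o → n (letters move back 1 place in the alphabet).
For the second value, each term is the sum of the two before it: 2, 1, 3, 4, 7 → 11.
For the third value, ×3 each step: 1, 3, 9, 27, 81 → 243.
Putting it together: (n,11,243).

(n,11,243)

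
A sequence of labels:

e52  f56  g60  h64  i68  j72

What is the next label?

k76

Letter goes e, f, g, h, i, j → k (letters move forward 1 place in the alphabet).
Second component: +4 each step, so 52, 56, 60, 64, 68, 72 → 76.
Putting it together: k76.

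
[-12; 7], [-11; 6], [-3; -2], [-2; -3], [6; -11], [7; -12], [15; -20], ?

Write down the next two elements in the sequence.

First component goes -12, -11, -3, -2, 6, 7, 15 → 16 → 24 (alternating steps +1, +8, +1, +8, …).
Second component goes 7, 6, -2, -3, -11, -12, -20 → -21 → -29 (together with the first component always sums to -5).
So the next two elements are [16; -21] and [24; -29].

[16; -21], [24; -29]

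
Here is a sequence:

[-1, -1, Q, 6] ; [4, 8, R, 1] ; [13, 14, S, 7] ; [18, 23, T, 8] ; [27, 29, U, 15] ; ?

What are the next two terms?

[32, 38, V, 23], [41, 44, W, 38]

First part — alternating steps +5, +9, +5, +9, …: -1, 4, 13, 18, 27 → 32 → 41.
Second part goes -1, 8, 14, 23, 29 → 38 → 44 (alternating steps +9, +6, +9, +6, …).
Letter goes Q, R, S, T, U → V → W (letters move forward 1 place in the alphabet).
Fourth part: 6, 1, 7, 8, 15 → 23 → 38 (each term is the sum of the two before it).
So the next two terms are [32, 38, V, 23] and [41, 44, W, 38].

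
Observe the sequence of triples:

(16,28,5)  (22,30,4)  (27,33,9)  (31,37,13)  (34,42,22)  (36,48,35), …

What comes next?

(37,55,57)

First value — differences are 6, 5, 4, … (decreasing by 1 each time): 16, 22, 27, 31, 34, 36 → 37.
For the second value, differences are 2, 3, 4, … (increasing by 1 each time): 28, 30, 33, 37, 42, 48 → 55.
Third value: 5, 4, 9, 13, 22, 35 → 57 (each term is the sum of the two before it).
So the next triple is (37,55,57).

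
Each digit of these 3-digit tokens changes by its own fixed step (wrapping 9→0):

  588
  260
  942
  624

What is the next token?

First digit: −3 each step, mod 10, so 5, 2, 9, 6 → 3.
For the second digit, −2 each step, mod 10: 8, 6, 4, 2 → 0.
Third digit: 8, 0, 2, 4 → 6 (+2 each step, mod 10).
So the next token is 306.

306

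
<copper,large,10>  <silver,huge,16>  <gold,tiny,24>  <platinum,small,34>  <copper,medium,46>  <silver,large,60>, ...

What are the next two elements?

Metal goes copper, silver, gold, platinum, copper, silver → gold → platinum (repeats copper → silver → gold → platinum).
Size — repeats large → huge → tiny → small → medium: large, huge, tiny, small, medium, large → huge → tiny.
For the third slot, differences are 6, 8, 10, … (increasing by 2 each time): 10, 16, 24, 34, 46, 60 → 76 → 94.
So the next two elements are <gold,huge,76> and <platinum,tiny,94>.

<gold,huge,76>, <platinum,tiny,94>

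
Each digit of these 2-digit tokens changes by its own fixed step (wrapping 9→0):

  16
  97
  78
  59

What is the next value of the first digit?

First digit: −2 each step, mod 10, so 1, 9, 7, 5 → 3.

3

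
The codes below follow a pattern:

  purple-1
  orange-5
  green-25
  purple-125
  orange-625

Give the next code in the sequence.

green-3125

Colour: repeats purple → orange → green; purple, orange, green, purple, orange → green.
Second component: 1, 5, 25, 125, 625 → 3125 (×5 each step).
Putting it together: green-3125.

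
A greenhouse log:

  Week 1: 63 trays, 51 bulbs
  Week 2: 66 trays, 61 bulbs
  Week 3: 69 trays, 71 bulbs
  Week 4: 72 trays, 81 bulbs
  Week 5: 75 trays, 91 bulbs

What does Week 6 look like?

78 trays, 101 bulbs

Trays goes 63, 66, 69, 72, 75 → 78 (+3 each step).
Bulbs: 51, 61, 71, 81, 91 → 101 (+10 each step).
Combining the parts gives 78 trays, 101 bulbs.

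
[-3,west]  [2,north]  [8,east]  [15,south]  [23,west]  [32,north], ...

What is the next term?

First component: differences are 5, 6, 7, … (increasing by 1 each time); -3, 2, 8, 15, 23, 32 → 42.
Direction: repeats west → north → east → south; west, north, east, south, west, north → east.
Putting it together: [42,east].

[42,east]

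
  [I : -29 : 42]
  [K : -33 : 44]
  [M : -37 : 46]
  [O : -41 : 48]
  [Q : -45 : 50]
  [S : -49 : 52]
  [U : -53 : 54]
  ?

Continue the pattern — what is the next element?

Letter: I, K, M, O, Q, S, U → W (letters move forward 2 places in the alphabet).
Second value goes -29, -33, -37, -41, -45, -49, -53 → -57 (−4 each step).
For the third value, +2 each step: 42, 44, 46, 48, 50, 52, 54 → 56.
Putting it together: [W : -57 : 56].

[W : -57 : 56]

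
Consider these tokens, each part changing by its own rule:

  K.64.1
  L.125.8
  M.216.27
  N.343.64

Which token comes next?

Letter: letters move forward 1 place in the alphabet; K, L, M, N → O.
For the second component, perfect cubes: 4³, 5³, 6³, …: 64, 125, 216, 343 → 512.
For the third component, perfect cubes: 1³, 2³, 3³, …: 1, 8, 27, 64 → 125.
So the next token is O.512.125.

O.512.125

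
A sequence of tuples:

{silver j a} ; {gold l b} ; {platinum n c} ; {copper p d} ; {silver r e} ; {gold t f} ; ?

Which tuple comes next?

{platinum v g}

Metal goes silver, gold, platinum, copper, silver, gold → platinum (repeats silver → gold → platinum → copper).
For the first letter, letters move forward 2 places in the alphabet: j, l, n, p, r, t → v.
Second letter: letters move forward 1 place in the alphabet, so a, b, c, d, e, f → g.
So the next tuple is {platinum v g}.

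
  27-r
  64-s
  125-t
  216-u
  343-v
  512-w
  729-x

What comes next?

1000-y

First component: perfect cubes: 3³, 4³, 5³, …, so 27, 64, 125, 216, 343, 512, 729 → 1000.
Letter goes r, s, t, u, v, w, x → y (letters move forward 1 place in the alphabet).
Putting it together: 1000-y.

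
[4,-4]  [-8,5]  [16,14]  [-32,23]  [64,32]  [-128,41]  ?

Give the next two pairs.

[256,50], [-512,59]

For the first entry, ×(-2) each step: 4, -8, 16, -32, 64, -128 → 256 → -512.
For the second entry, +9 each step: -4, 5, 14, 23, 32, 41 → 50 → 59.
Putting the parts together: [256,50] and then [-512,59].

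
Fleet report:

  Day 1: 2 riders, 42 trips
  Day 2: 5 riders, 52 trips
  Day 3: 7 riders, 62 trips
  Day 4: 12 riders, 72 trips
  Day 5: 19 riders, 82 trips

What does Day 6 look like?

31 riders, 92 trips

Riders: each term is the sum of the two before it; 2, 5, 7, 12, 19 → 31.
Trips: +10 each step, so 42, 52, 62, 72, 82 → 92.
Combining the parts gives 31 riders, 92 trips.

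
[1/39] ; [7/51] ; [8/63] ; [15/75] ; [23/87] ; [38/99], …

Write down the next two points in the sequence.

First part: 1, 7, 8, 15, 23, 38 → 61 → 99 (each term is the sum of the two before it).
Second part: +12 each step, so 39, 51, 63, 75, 87, 99 → 111 → 123.
So the next two points are [61/111] and [99/123].

[61/111], [99/123]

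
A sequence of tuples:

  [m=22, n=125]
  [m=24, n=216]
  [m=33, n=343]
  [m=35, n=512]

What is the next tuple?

[m=44, n=729]

M: 22, 24, 33, 35 → 44 (alternating steps +2, +9, +2, +9, …).
N: perfect cubes: 5³, 6³, 7³, …; 125, 216, 343, 512 → 729.
So the next tuple is [m=44, n=729].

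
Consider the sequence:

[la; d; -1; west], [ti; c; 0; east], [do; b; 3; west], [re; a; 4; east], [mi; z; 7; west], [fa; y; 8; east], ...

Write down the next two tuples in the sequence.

[sol; x; 11; west], [la; w; 12; east]

Note: la, ti, do, re, mi, fa → sol → la (runs through the solfège scale do→ti).
Letter: d, c, b, a, z, y → x → w (letters move back 1 place in the alphabet, wrapping A→Z).
Third component — alternating steps +1, +3, +1, +3, …: -1, 0, 3, 4, 7, 8 → 11 → 12.
Direction: alternates west ↔ east, so west, east, west, east, west, east → west → east.
Putting the parts together: [sol; x; 11; west] and then [la; w; 12; east].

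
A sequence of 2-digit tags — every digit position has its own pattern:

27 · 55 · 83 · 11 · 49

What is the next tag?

77

First digit: 2, 5, 8, 1, 4 → 7 (+3 each step, mod 10).
Second digit goes 7, 5, 3, 1, 9 → 7 (−2 each step, mod 10).
So the next tag is 77.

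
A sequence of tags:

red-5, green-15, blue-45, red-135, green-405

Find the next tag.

Colour: repeats red → green → blue; red, green, blue, red, green → blue.
Second component: 5, 15, 45, 135, 405 → 1215 (×3 each step).
So the next tag is blue-1215.

blue-1215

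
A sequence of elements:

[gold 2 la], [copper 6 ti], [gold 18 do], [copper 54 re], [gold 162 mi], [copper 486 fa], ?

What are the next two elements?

Metal: alternates gold ↔ copper, so gold, copper, gold, copper, gold, copper → gold → copper.
Second entry — ×3 each step: 2, 6, 18, 54, 162, 486 → 1458 → 4374.
Note: runs through the solfège scale do→ti, so la, ti, do, re, mi, fa → sol → la.
Putting the parts together: [gold 1458 sol] and then [copper 4374 la].

[gold 1458 sol], [copper 4374 la]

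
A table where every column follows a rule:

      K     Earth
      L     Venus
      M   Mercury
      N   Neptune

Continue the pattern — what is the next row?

O  Uranus

Letter: K, L, M, N → O (letters move forward 1 place in the alphabet).
Planet: runs backward through the planets Mercury→Neptune; Earth, Venus, Mercury, Neptune → Uranus.
Combining the parts gives O  Uranus.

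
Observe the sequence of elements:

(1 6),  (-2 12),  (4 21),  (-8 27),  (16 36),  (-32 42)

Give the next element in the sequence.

(64 51)

First slot: ×(-2) each step; 1, -2, 4, -8, 16, -32 → 64.
Second slot — alternating steps +6, +9, +6, +9, …: 6, 12, 21, 27, 36, 42 → 51.
Combining the parts gives (64 51).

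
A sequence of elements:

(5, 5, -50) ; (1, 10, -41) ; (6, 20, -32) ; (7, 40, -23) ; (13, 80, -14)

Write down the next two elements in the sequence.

(20, 160, -5), (33, 320, 4)

First component: each term is the sum of the two before it, so 5, 1, 6, 7, 13 → 20 → 33.
Second component goes 5, 10, 20, 40, 80 → 160 → 320 (×2 each step).
Third component goes -50, -41, -32, -23, -14 → -5 → 4 (+9 each step).
So the next two elements are (20, 160, -5) and (33, 320, 4).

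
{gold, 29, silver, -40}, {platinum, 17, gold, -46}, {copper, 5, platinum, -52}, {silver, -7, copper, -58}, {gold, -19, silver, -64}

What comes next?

First metal goes gold, platinum, copper, silver, gold → platinum (repeats gold → platinum → copper → silver).
Second component: 29, 17, 5, -7, -19 → -31 (−12 each step).
Second metal: repeats silver → gold → platinum → copper; silver, gold, platinum, copper, silver → gold.
Fourth component — −6 each step: -40, -46, -52, -58, -64 → -70.
Combining the parts gives {platinum, -31, gold, -70}.

{platinum, -31, gold, -70}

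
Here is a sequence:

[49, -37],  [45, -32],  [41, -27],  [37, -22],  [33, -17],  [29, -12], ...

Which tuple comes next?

[25, -7]

First slot: −4 each step; 49, 45, 41, 37, 33, 29 → 25.
Second slot — +5 each step: -37, -32, -27, -22, -17, -12 → -7.
Putting it together: [25, -7].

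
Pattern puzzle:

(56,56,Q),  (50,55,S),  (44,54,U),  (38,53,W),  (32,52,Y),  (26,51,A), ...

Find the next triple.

First component: −6 each step; 56, 50, 44, 38, 32, 26 → 20.
Second component goes 56, 55, 54, 53, 52, 51 → 50 (−1 each step).
Letter: letters move forward 2 places in the alphabet, wrapping Z→A; Q, S, U, W, Y, A → C.
Putting it together: (20,50,C).

(20,50,C)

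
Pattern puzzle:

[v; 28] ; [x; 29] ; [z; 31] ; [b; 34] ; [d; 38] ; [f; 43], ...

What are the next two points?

[h; 49], [j; 56]

Letter — letters move forward 2 places in the alphabet, wrapping Z→A: v, x, z, b, d, f → h → j.
Second part goes 28, 29, 31, 34, 38, 43 → 49 → 56 (differences are 1, 2, 3, … (increasing by 1 each time)).
So the next two points are [h; 49] and [j; 56].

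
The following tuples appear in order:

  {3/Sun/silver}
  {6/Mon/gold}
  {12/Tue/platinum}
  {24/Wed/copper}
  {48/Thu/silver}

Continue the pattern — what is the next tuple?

For the first slot, ×2 each step: 3, 6, 12, 24, 48 → 96.
Day goes Sun, Mon, Tue, Wed, Thu → Fri (runs through the weekdays Mon→Sun).
Metal goes silver, gold, platinum, copper, silver → gold (repeats silver → gold → platinum → copper).
So the next tuple is {96/Fri/gold}.

{96/Fri/gold}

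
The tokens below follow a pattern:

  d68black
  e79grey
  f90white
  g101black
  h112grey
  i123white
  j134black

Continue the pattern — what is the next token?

For the letter, letters move forward 1 place in the alphabet: d, e, f, g, h, i, j → k.
Second component: 68, 79, 90, 101, 112, 123, 134 → 145 (+11 each step).
Shade: repeats black → grey → white; black, grey, white, black, grey, white, black → grey.
So the next token is k145grey.

k145grey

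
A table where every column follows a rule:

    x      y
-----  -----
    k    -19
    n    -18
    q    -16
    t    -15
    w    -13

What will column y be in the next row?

Column y: alternating steps +1, +2, +1, +2, …; -19, -18, -16, -15, -13 → -12.

-12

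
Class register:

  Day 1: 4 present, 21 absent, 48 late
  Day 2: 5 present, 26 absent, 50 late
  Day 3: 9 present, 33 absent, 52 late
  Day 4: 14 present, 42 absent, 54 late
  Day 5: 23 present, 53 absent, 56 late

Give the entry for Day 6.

Present: each term is the sum of the two before it; 4, 5, 9, 14, 23 → 37.
Absent goes 21, 26, 33, 42, 53 → 66 (differences are 5, 7, 9, … (increasing by 2 each time)).
Late: +2 each step, so 48, 50, 52, 54, 56 → 58.
So the next record is 37 present, 66 absent, 58 late.

37 present, 66 absent, 58 late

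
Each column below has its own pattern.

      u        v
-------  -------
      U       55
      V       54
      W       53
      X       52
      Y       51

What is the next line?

Z  50

Column u — letters move forward 1 place in the alphabet: U, V, W, X, Y → Z.
Column v: −1 each step; 55, 54, 53, 52, 51 → 50.
Putting it together: Z  50.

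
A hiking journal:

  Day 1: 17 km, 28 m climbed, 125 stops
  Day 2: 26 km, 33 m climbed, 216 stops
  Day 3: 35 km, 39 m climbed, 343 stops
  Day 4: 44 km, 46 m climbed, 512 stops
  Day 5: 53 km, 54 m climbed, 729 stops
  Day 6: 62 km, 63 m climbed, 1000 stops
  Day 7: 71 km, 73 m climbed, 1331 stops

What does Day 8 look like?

Km — +9 each step: 17, 26, 35, 44, 53, 62, 71 → 80.
For the m climbed, differences are 5, 6, 7, … (increasing by 1 each time): 28, 33, 39, 46, 54, 63, 73 → 84.
Stops: perfect cubes: 5³, 6³, 7³, …; 125, 216, 343, 512, 729, 1000, 1331 → 1728.
Combining the parts gives 80 km, 84 m climbed, 1728 stops.

80 km, 84 m climbed, 1728 stops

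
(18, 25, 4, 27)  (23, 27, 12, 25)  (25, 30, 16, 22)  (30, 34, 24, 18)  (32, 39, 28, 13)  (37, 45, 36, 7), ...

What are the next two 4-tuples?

First entry: 18, 23, 25, 30, 32, 37 → 39 → 44 (alternating steps +5, +2, +5, +2, …).
For the second entry, differences are 2, 3, 4, … (increasing by 1 each time): 25, 27, 30, 34, 39, 45 → 52 → 60.
Third entry: alternating steps +8, +4, +8, +4, …, so 4, 12, 16, 24, 28, 36 → 40 → 48.
Fourth entry: together with the second entry always sums to 52, so 27, 25, 22, 18, 13, 7 → 0 → -8.
So the next two 4-tuples are (39, 52, 40, 0) and (44, 60, 48, -8).

(39, 52, 40, 0), (44, 60, 48, -8)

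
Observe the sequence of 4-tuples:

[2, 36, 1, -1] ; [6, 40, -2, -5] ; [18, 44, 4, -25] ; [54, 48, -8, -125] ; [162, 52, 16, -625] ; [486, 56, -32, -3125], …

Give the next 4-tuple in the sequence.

[1458, 60, 64, -15625]

First entry — ×3 each step: 2, 6, 18, 54, 162, 486 → 1458.
Second entry: 36, 40, 44, 48, 52, 56 → 60 (+4 each step).
Third entry goes 1, -2, 4, -8, 16, -32 → 64 (×(-2) each step).
For the fourth entry, ×5 each step: -1, -5, -25, -125, -625, -3125 → -15625.
Putting it together: [1458, 60, 64, -15625].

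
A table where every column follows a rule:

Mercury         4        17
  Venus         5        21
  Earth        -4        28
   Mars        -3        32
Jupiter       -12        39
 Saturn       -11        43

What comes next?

Uranus  -20  50

For the planet, runs through the planets Mercury→Neptune: Mercury, Venus, Earth, Mars, Jupiter, Saturn → Uranus.
Second component — alternating steps +1, −9, +1, −9, …: 4, 5, -4, -3, -12, -11 → -20.
Third component — alternating steps +4, +7, +4, +7, …: 17, 21, 28, 32, 39, 43 → 50.
Combining the parts gives Uranus  -20  50.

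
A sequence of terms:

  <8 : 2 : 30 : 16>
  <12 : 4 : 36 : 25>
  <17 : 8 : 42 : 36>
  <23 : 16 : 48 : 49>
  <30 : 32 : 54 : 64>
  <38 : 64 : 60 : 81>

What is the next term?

<47 : 128 : 66 : 100>

First slot: differences are 4, 5, 6, … (increasing by 1 each time), so 8, 12, 17, 23, 30, 38 → 47.
Second slot: ×2 each step, so 2, 4, 8, 16, 32, 64 → 128.
Third slot — +6 each step: 30, 36, 42, 48, 54, 60 → 66.
Fourth slot — perfect squares: 4², 5², 6², …: 16, 25, 36, 49, 64, 81 → 100.
Combining the parts gives <47 : 128 : 66 : 100>.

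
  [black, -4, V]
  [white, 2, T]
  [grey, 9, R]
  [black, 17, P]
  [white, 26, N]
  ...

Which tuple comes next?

Shade — repeats black → white → grey: black, white, grey, black, white → grey.
Second entry goes -4, 2, 9, 17, 26 → 36 (differences are 6, 7, 8, … (increasing by 1 each time)).
Letter — letters move back 2 places in the alphabet: V, T, R, P, N → L.
So the next tuple is [grey, 36, L].

[grey, 36, L]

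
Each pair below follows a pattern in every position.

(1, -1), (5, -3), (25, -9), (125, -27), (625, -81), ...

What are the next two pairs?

First slot: ×5 each step; 1, 5, 25, 125, 625 → 3125 → 15625.
Second slot goes -1, -3, -9, -27, -81 → -243 → -729 (×3 each step).
So the next two pairs are (3125, -243) and (15625, -729).

(3125, -243), (15625, -729)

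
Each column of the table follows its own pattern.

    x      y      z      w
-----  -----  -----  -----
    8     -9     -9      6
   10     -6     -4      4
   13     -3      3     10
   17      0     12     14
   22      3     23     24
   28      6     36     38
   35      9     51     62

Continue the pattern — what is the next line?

Column x goes 8, 10, 13, 17, 22, 28, 35 → 43 (differences are 2, 3, 4, … (increasing by 1 each time)).
Column y: +3 each step; -9, -6, -3, 0, 3, 6, 9 → 12.
Column z — differences are 5, 7, 9, … (increasing by 2 each time): -9, -4, 3, 12, 23, 36, 51 → 68.
Column w: each term is the sum of the two before it, so 6, 4, 10, 14, 24, 38, 62 → 100.
Putting it together: 43  12  68  100.

43  12  68  100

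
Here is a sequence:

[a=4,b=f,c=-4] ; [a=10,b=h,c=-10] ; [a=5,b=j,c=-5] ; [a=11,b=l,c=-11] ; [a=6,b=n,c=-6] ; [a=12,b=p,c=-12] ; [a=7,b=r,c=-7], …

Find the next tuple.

[a=13,b=t,c=-13]

A — alternating steps +6, −5, +6, −5, …: 4, 10, 5, 11, 6, 12, 7 → 13.
B goes f, h, j, l, n, p, r → t (letters move forward 2 places in the alphabet).
C: always the negative of the a, so -4, -10, -5, -11, -6, -12, -7 → -13.
Putting it together: [a=13,b=t,c=-13].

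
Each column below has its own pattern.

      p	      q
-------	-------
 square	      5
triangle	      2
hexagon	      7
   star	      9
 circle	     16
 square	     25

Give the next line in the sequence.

Column p: square, triangle, hexagon, star, circle, square → triangle (repeats square → triangle → hexagon → star → circle).
Column q: each term is the sum of the two before it; 5, 2, 7, 9, 16, 25 → 41.
Combining the parts gives triangle  41.

triangle  41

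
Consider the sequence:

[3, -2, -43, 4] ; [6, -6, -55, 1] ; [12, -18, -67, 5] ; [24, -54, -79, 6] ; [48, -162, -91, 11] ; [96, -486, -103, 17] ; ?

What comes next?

[192, -1458, -115, 28]

First value goes 3, 6, 12, 24, 48, 96 → 192 (×2 each step).
For the second value, ×3 each step: -2, -6, -18, -54, -162, -486 → -1458.
Third value: -43, -55, -67, -79, -91, -103 → -115 (−12 each step).
Fourth value: each term is the sum of the two before it, so 4, 1, 5, 6, 11, 17 → 28.
Putting it together: [192, -1458, -115, 28].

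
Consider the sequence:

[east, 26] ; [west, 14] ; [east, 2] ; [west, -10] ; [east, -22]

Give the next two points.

Direction: alternates east ↔ west; east, west, east, west, east → west → east.
Second coordinate — −12 each step: 26, 14, 2, -10, -22 → -34 → -46.
So the next two points are [west, -34] and [east, -46].

[west, -34], [east, -46]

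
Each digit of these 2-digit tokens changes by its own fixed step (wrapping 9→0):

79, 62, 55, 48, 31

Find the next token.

First digit goes 7, 6, 5, 4, 3 → 2 (−1 each step, mod 10).
Second digit goes 9, 2, 5, 8, 1 → 4 (+3 each step, mod 10).
Combining the parts gives 24.

24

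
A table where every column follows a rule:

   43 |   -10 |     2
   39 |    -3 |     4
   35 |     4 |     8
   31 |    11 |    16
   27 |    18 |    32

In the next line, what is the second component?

25

For the first component, −4 each step: 43, 39, 35, 31, 27 → 23.
Second component: +7 each step, so -10, -3, 4, 11, 18 → 25.
Third component: ×2 each step, so 2, 4, 8, 16, 32 → 64.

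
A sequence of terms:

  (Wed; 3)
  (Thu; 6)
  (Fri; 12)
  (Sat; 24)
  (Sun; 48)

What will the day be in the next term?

Mon

For the day, runs through the weekdays Mon→Sun: Wed, Thu, Fri, Sat, Sun → Mon.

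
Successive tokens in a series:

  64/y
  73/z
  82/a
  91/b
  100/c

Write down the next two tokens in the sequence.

109/d, 118/e

First component goes 64, 73, 82, 91, 100 → 109 → 118 (+9 each step).
Letter: y, z, a, b, c → d → e (letters move forward 1 place in the alphabet, wrapping Z→A).
So the next two tokens are 109/d and 118/e.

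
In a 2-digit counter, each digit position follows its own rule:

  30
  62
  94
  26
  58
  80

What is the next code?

12

For the first digit, +3 each step, mod 10: 3, 6, 9, 2, 5, 8 → 1.
Second digit — +2 each step, mod 10: 0, 2, 4, 6, 8, 0 → 2.
Combining the parts gives 12.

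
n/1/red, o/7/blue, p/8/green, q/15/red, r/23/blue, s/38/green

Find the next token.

Letter goes n, o, p, q, r, s → t (letters move forward 1 place in the alphabet).
Second component: 1, 7, 8, 15, 23, 38 → 61 (each term is the sum of the two before it).
Colour goes red, blue, green, red, blue, green → red (repeats red → blue → green).
So the next token is t/61/red.

t/61/red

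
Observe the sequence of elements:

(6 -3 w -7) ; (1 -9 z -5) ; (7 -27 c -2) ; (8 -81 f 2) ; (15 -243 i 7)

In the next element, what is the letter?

l

For the letter, letters move forward 3 places in the alphabet, wrapping Z→A: w, z, c, f, i → l.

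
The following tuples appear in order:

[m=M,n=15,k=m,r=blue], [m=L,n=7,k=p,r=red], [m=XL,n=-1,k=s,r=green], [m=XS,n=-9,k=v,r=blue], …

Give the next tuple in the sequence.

M goes M, L, XL, XS → S (runs through clothing sizes XS→XL).
N — −8 each step: 15, 7, -1, -9 → -17.
K goes m, p, s, v → y (letters move forward 3 places in the alphabet).
R: repeats blue → red → green, so blue, red, green, blue → red.
Combining the parts gives [m=S,n=-17,k=y,r=red].

[m=S,n=-17,k=y,r=red]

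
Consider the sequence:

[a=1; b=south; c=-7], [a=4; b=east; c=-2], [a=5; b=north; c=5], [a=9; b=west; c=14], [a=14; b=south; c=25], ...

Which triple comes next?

[a=23; b=east; c=38]

A: 1, 4, 5, 9, 14 → 23 (each term is the sum of the two before it).
B goes south, east, north, west, south → east (repeats south → east → north → west).
For the c, differences are 5, 7, 9, … (increasing by 2 each time): -7, -2, 5, 14, 25 → 38.
So the next triple is [a=23; b=east; c=38].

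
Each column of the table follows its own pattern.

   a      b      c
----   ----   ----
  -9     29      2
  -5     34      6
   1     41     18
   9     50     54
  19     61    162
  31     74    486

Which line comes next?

45  89  1458

Column a: differences are 4, 6, 8, … (increasing by 2 each time); -9, -5, 1, 9, 19, 31 → 45.
For the column b, differences are 5, 7, 9, … (increasing by 2 each time): 29, 34, 41, 50, 61, 74 → 89.
Column c — ×3 each step: 2, 6, 18, 54, 162, 486 → 1458.
So the next line is 45  89  1458.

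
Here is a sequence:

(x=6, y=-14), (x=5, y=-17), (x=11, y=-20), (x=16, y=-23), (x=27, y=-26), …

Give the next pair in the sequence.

X — each term is the sum of the two before it: 6, 5, 11, 16, 27 → 43.
Y: −3 each step, so -14, -17, -20, -23, -26 → -29.
Combining the parts gives (x=43, y=-29).

(x=43, y=-29)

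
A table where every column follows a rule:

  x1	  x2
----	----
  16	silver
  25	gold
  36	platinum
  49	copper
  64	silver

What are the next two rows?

81  gold; 100  platinum

Column x1: 16, 25, 36, 49, 64 → 81 → 100 (perfect squares: 4², 5², 6², …).
Column x2: silver, gold, platinum, copper, silver → gold → platinum (repeats silver → gold → platinum → copper).
So the next two rows are 81  gold and 100  platinum.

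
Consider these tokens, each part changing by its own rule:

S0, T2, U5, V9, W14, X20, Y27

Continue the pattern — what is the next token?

Letter: S, T, U, V, W, X, Y → Z (letters move forward 1 place in the alphabet).
Second component: 0, 2, 5, 9, 14, 20, 27 → 35 (differences are 2, 3, 4, … (increasing by 1 each time)).
Putting it together: Z35.

Z35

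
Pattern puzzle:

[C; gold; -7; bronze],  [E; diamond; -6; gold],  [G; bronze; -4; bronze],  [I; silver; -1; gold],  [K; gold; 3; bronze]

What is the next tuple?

[M; diamond; 8; gold]

Letter goes C, E, G, I, K → M (letters move forward 2 places in the alphabet).
First rank — repeats gold → diamond → bronze → silver: gold, diamond, bronze, silver, gold → diamond.
Third component goes -7, -6, -4, -1, 3 → 8 (differences are 1, 2, 3, … (increasing by 1 each time)).
For the second rank, alternates bronze ↔ gold: bronze, gold, bronze, gold, bronze → gold.
So the next tuple is [M; diamond; 8; gold].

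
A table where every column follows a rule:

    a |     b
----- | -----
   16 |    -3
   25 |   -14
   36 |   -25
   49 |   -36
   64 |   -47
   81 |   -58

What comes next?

100  -69

Column a: 16, 25, 36, 49, 64, 81 → 100 (perfect squares: 4², 5², 6², …).
Column b: -3, -14, -25, -36, -47, -58 → -69 (−11 each step).
Combining the parts gives 100  -69.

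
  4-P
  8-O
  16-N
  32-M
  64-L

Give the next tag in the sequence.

First component goes 4, 8, 16, 32, 64 → 128 (×2 each step).
Letter goes P, O, N, M, L → K (letters move back 1 place in the alphabet).
Putting it together: 128-K.

128-K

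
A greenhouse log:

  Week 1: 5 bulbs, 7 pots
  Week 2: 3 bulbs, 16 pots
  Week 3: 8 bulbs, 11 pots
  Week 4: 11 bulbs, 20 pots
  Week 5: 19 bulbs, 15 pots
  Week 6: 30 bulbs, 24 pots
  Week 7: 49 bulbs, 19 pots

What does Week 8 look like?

79 bulbs, 28 pots

Bulbs goes 5, 3, 8, 11, 19, 30, 49 → 79 (each term is the sum of the two before it).
For the pots, alternating steps +9, −5, +9, −5, …: 7, 16, 11, 20, 15, 24, 19 → 28.
Combining the parts gives 79 bulbs, 28 pots.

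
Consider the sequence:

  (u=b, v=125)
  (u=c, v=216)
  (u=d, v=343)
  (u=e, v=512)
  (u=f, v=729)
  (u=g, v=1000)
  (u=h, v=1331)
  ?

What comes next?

U: b, c, d, e, f, g, h → i (letters move forward 1 place in the alphabet).
V goes 125, 216, 343, 512, 729, 1000, 1331 → 1728 (perfect cubes: 5³, 6³, 7³, …).
So the next element is (u=i, v=1728).

(u=i, v=1728)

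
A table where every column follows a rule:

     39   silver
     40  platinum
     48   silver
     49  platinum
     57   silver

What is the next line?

58  platinum

For the first component, alternating steps +1, +8, +1, +8, …: 39, 40, 48, 49, 57 → 58.
Metal: alternates silver ↔ platinum, so silver, platinum, silver, platinum, silver → platinum.
Putting it together: 58  platinum.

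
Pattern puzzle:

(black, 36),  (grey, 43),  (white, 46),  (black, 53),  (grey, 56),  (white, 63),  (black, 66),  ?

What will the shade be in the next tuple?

Shade: black, grey, white, black, grey, white, black → grey (repeats black → grey → white).
Second component goes 36, 43, 46, 53, 56, 63, 66 → 73 (alternating steps +7, +3, +7, +3, …).

grey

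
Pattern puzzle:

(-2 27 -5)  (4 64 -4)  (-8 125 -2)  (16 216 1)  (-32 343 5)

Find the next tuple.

(64 512 10)

First slot goes -2, 4, -8, 16, -32 → 64 (×(-2) each step).
Second slot goes 27, 64, 125, 216, 343 → 512 (perfect cubes: 3³, 4³, 5³, …).
Third slot: differences are 1, 2, 3, … (increasing by 1 each time); -5, -4, -2, 1, 5 → 10.
So the next tuple is (64 512 10).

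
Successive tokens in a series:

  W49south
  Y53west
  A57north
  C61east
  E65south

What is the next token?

Letter: letters move forward 2 places in the alphabet, wrapping Z→A, so W, Y, A, C, E → G.
For the second component, +4 each step: 49, 53, 57, 61, 65 → 69.
Direction: repeats south → west → north → east; south, west, north, east, south → west.
Combining the parts gives G69west.

G69west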